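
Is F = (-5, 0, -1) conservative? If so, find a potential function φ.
Yes, F is conservative. φ = -5*x - z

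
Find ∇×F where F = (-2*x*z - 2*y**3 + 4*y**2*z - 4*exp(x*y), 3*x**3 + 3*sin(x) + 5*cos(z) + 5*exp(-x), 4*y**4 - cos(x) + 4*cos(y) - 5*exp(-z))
(16*y**3 - 4*sin(y) + 5*sin(z), -2*x + 4*y**2 - sin(x), 9*x**2 + 4*x*exp(x*y) + 6*y**2 - 8*y*z + 3*cos(x) - 5*exp(-x))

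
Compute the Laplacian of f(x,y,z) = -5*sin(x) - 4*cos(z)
5*sin(x) + 4*cos(z)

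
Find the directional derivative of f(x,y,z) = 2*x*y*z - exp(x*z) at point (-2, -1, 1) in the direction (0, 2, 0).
-4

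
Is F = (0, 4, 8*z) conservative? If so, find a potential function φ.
Yes, F is conservative. φ = 4*y + 4*z**2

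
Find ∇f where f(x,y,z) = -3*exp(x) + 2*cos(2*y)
(-3*exp(x), -4*sin(2*y), 0)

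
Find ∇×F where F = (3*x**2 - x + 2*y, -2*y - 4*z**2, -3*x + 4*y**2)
(8*y + 8*z, 3, -2)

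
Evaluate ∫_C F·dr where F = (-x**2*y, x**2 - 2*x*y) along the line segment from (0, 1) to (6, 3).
-184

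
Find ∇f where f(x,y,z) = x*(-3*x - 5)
(-6*x - 5, 0, 0)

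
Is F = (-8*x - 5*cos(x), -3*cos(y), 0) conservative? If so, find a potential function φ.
Yes, F is conservative. φ = -4*x**2 - 5*sin(x) - 3*sin(y)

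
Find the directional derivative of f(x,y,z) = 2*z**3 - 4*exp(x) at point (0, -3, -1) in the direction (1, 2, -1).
-5*sqrt(6)/3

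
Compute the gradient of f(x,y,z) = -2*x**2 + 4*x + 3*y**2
(4 - 4*x, 6*y, 0)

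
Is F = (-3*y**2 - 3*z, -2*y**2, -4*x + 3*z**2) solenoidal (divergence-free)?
No, ∇·F = -4*y + 6*z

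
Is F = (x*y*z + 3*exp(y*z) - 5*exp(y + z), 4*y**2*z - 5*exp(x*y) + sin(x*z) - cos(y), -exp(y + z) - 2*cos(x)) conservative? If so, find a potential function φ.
No, ∇×F = (-x*cos(x*z) - 4*y**2 - exp(y + z), x*y + 3*y*exp(y*z) - 5*exp(y + z) - 2*sin(x), -x*z - 5*y*exp(x*y) - 3*z*exp(y*z) + z*cos(x*z) + 5*exp(y + z)) ≠ 0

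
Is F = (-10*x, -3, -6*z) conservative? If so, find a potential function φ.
Yes, F is conservative. φ = -5*x**2 - 3*y - 3*z**2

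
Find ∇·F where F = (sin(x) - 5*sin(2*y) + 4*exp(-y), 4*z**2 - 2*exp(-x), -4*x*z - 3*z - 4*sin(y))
-4*x + cos(x) - 3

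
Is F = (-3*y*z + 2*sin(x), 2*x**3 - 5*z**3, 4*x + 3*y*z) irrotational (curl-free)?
No, ∇×F = (3*z*(5*z + 1), -3*y - 4, 6*x**2 + 3*z)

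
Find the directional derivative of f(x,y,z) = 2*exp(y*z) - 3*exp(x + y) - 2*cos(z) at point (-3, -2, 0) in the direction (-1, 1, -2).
4*sqrt(6)/3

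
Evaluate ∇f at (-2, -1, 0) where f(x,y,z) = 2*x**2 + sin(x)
(-8 + cos(2), 0, 0)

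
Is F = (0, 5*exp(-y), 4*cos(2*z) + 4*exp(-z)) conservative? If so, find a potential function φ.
Yes, F is conservative. φ = 2*sin(2*z) - 4*exp(-z) - 5*exp(-y)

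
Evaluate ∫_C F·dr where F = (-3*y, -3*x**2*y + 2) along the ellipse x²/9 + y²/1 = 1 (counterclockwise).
9*pi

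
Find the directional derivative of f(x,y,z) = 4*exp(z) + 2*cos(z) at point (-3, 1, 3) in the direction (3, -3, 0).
0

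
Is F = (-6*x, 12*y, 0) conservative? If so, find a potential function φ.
Yes, F is conservative. φ = -3*x**2 + 6*y**2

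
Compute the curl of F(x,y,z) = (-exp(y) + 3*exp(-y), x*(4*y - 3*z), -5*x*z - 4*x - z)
(3*x, 5*z + 4, 4*y - 3*z + exp(y) + 3*exp(-y))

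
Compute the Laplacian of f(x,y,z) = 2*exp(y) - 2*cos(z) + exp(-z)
2*exp(y) + 2*cos(z) + exp(-z)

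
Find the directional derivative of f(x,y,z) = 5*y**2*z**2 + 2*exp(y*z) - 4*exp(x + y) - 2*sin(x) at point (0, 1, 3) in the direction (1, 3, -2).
sqrt(14)*(-8*E + 104 + 7*exp(3))/7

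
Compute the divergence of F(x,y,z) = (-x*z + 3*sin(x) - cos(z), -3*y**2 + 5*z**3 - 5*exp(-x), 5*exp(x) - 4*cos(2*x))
-6*y - z + 3*cos(x)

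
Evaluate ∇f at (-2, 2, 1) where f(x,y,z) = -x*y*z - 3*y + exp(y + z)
(-2, -1 + exp(3), 4 + exp(3))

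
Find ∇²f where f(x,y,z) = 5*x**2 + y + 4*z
10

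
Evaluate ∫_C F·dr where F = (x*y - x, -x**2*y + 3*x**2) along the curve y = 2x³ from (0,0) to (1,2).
2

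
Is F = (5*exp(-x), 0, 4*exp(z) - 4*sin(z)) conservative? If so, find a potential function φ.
Yes, F is conservative. φ = 4*exp(z) + 4*cos(z) - 5*exp(-x)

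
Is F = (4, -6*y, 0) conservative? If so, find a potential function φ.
Yes, F is conservative. φ = 4*x - 3*y**2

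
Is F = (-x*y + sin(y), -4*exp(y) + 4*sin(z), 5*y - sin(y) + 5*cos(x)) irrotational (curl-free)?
No, ∇×F = (-cos(y) - 4*cos(z) + 5, 5*sin(x), x - cos(y))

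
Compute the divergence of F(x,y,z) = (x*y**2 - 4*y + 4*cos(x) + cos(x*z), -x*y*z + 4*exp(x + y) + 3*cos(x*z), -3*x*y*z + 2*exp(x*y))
-3*x*y - x*z + y**2 - z*sin(x*z) + 4*exp(x + y) - 4*sin(x)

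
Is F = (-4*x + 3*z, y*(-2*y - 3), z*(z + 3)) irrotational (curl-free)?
No, ∇×F = (0, 3, 0)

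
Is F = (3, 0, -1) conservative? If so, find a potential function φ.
Yes, F is conservative. φ = 3*x - z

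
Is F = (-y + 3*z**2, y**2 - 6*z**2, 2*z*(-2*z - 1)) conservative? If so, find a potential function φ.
No, ∇×F = (12*z, 6*z, 1) ≠ 0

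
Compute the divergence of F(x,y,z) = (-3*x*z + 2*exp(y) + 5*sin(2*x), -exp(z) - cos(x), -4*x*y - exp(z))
-3*z - exp(z) + 10*cos(2*x)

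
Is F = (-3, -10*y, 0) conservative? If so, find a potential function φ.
Yes, F is conservative. φ = -3*x - 5*y**2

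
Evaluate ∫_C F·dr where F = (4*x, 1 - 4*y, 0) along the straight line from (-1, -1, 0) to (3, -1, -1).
16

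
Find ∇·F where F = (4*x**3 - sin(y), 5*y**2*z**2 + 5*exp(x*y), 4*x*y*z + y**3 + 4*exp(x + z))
12*x**2 + 4*x*y + 5*x*exp(x*y) + 10*y*z**2 + 4*exp(x + z)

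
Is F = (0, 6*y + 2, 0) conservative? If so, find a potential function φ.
Yes, F is conservative. φ = y*(3*y + 2)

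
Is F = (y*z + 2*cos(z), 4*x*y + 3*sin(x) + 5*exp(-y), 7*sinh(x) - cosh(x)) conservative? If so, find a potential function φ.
No, ∇×F = (0, y - 2*sin(z) + sinh(x) - 7*cosh(x), 4*y - z + 3*cos(x)) ≠ 0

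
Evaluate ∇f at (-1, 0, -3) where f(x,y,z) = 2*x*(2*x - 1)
(-10, 0, 0)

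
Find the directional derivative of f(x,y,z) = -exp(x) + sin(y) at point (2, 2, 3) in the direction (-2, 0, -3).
2*sqrt(13)*exp(2)/13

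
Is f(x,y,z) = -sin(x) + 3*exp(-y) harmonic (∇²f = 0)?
No, ∇²f = sin(x) + 3*exp(-y)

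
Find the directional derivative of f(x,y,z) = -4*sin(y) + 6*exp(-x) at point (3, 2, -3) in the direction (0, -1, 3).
2*sqrt(10)*cos(2)/5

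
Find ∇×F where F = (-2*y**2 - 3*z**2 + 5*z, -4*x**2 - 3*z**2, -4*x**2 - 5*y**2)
(-10*y + 6*z, 8*x - 6*z + 5, -8*x + 4*y)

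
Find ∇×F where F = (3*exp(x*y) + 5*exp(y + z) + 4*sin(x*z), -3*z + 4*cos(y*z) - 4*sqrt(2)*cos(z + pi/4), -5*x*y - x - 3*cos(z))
(-5*x + 4*y*sin(y*z) - 4*sqrt(2)*sin(z + pi/4) + 3, 4*x*cos(x*z) + 5*y + 5*exp(y + z) + 1, -3*x*exp(x*y) - 5*exp(y + z))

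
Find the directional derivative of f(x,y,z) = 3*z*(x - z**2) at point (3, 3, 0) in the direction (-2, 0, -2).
-9*sqrt(2)/2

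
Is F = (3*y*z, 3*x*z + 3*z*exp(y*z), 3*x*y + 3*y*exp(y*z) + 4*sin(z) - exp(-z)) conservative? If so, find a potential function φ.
Yes, F is conservative. φ = 3*x*y*z + 3*exp(y*z) - 4*cos(z) + exp(-z)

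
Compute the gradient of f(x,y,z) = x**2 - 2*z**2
(2*x, 0, -4*z)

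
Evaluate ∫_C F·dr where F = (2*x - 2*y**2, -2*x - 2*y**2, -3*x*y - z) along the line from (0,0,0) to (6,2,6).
-262/3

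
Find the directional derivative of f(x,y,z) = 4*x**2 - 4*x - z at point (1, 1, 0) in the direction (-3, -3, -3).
-sqrt(3)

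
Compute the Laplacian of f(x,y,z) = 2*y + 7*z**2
14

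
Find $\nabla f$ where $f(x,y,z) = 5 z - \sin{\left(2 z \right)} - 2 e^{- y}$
(0, 2*exp(-y), 5 - 2*cos(2*z))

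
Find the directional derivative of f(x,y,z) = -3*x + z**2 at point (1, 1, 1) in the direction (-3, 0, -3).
sqrt(2)/2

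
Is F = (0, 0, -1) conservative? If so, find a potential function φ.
Yes, F is conservative. φ = -z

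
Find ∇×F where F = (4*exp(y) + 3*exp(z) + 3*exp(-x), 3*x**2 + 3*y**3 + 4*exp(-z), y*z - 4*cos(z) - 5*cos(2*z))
(z + 4*exp(-z), 3*exp(z), 6*x - 4*exp(y))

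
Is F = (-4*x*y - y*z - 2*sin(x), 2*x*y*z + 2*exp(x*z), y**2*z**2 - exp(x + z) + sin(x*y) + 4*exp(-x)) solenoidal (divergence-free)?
No, ∇·F = 2*x*z + 2*y**2*z - 4*y - exp(x + z) - 2*cos(x)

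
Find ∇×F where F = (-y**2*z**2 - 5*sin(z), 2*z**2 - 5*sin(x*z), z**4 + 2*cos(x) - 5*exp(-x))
(5*x*cos(x*z) - 4*z, -2*y**2*z + 2*sin(x) - 5*cos(z) - 5*exp(-x), z*(2*y*z - 5*cos(x*z)))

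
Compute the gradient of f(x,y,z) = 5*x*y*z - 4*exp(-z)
(5*y*z, 5*x*z, 5*x*y + 4*exp(-z))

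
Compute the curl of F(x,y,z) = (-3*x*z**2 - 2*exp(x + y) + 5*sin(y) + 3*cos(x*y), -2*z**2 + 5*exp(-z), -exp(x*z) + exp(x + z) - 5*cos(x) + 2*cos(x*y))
(-2*x*sin(x*y) + 4*z + 5*exp(-z), -6*x*z + 2*y*sin(x*y) + z*exp(x*z) - exp(x + z) - 5*sin(x), 3*x*sin(x*y) + 2*exp(x + y) - 5*cos(y))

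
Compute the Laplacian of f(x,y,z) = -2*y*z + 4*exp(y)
4*exp(y)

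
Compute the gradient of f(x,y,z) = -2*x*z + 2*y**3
(-2*z, 6*y**2, -2*x)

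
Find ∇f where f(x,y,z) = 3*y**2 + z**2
(0, 6*y, 2*z)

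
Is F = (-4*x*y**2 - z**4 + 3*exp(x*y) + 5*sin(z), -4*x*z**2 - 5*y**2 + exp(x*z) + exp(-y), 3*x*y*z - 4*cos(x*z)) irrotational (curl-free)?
No, ∇×F = (x*(11*z - exp(x*z)), -3*y*z - 4*z**3 - 4*z*sin(x*z) + 5*cos(z), 8*x*y - 3*x*exp(x*y) - 4*z**2 + z*exp(x*z))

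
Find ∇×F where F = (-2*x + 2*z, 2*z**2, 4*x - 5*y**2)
(-10*y - 4*z, -2, 0)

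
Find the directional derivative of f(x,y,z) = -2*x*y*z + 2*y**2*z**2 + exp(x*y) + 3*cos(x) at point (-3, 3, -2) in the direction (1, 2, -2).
-exp(-9) + sin(3) + 64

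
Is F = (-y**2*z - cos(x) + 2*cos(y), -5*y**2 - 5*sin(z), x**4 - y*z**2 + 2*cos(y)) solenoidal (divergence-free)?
No, ∇·F = -2*y*z - 10*y + sin(x)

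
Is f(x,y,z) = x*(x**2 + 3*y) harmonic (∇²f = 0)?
No, ∇²f = 6*x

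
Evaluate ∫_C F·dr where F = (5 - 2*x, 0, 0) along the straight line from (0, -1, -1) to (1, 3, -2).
4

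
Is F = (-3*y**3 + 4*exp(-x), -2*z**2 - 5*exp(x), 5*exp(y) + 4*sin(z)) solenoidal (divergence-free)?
No, ∇·F = 4*cos(z) - 4*exp(-x)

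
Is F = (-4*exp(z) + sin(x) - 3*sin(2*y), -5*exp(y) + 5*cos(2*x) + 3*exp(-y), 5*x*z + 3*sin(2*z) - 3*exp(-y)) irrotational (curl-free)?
No, ∇×F = (3*exp(-y), -5*z - 4*exp(z), -10*sin(2*x) + 6*cos(2*y))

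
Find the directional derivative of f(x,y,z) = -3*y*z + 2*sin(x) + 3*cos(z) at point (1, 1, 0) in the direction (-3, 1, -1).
3*sqrt(11)*(1 - 2*cos(1))/11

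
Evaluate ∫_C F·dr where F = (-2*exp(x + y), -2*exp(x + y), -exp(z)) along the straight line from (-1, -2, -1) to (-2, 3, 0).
(-2*exp(4) - exp(3) + 2 + exp(2))*exp(-3)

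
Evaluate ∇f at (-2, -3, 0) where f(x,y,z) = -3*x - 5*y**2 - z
(-3, 30, -1)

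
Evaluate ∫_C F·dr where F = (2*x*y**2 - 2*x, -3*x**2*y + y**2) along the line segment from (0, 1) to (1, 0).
-11/12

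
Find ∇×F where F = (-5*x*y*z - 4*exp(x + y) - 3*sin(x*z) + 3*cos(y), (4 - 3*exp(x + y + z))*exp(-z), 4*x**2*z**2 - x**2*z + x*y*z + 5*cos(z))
(x*z + 4*exp(-z), -5*x*y - 8*x*z**2 + 2*x*z - 3*x*cos(x*z) - y*z, 5*x*z + exp(x + y) + 3*sin(y))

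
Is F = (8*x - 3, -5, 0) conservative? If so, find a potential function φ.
Yes, F is conservative. φ = 4*x**2 - 3*x - 5*y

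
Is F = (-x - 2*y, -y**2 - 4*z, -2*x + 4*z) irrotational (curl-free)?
No, ∇×F = (4, 2, 2)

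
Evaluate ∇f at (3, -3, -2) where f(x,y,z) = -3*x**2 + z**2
(-18, 0, -4)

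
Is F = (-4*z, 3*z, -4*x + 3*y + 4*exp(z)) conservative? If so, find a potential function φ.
Yes, F is conservative. φ = -4*x*z + 3*y*z + 4*exp(z)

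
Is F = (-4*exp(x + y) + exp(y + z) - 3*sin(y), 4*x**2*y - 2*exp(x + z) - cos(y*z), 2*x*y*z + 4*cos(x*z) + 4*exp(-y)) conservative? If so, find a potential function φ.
No, ∇×F = (2*x*z - y*sin(y*z) + 2*exp(x + z) - 4*exp(-y), -2*y*z + 4*z*sin(x*z) + exp(y + z), 8*x*y + 4*exp(x + y) - 2*exp(x + z) - exp(y + z) + 3*cos(y)) ≠ 0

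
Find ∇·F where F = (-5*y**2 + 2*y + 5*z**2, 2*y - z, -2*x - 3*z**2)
2 - 6*z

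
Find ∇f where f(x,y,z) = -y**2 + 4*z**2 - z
(0, -2*y, 8*z - 1)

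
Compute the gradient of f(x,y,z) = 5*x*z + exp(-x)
(5*z - exp(-x), 0, 5*x)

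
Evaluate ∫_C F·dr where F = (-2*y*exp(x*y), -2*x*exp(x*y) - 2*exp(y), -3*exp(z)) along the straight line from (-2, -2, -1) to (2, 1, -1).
2*(1 + (-E - 1 + exp(3))*exp(3))*exp(-2)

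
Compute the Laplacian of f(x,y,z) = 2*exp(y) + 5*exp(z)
2*exp(y) + 5*exp(z)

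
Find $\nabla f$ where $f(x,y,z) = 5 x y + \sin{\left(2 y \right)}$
(5*y, 5*x + 2*cos(2*y), 0)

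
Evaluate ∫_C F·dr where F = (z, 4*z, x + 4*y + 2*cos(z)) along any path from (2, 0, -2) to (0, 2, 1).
2*sin(1) + 2*sin(2) + 12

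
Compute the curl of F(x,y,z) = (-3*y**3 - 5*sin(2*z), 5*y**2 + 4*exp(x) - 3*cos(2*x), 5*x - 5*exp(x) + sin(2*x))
(0, 5*exp(x) - 2*cos(2*x) - 10*cos(2*z) - 5, 9*y**2 + 4*exp(x) + 6*sin(2*x))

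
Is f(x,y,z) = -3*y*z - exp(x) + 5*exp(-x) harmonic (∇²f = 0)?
No, ∇²f = -exp(x) + 5*exp(-x)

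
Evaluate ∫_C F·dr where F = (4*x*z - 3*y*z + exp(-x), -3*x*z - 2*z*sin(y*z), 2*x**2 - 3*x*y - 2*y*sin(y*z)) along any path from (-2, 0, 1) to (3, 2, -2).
-10 + 2*cos(4) - exp(-3) + exp(2)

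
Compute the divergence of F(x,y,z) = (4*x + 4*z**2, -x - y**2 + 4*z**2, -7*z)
-2*y - 3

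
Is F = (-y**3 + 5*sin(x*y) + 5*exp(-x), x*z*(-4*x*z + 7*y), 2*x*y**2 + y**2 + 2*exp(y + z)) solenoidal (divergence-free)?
No, ∇·F = 7*x*z + 5*y*cos(x*y) + 2*exp(y + z) - 5*exp(-x)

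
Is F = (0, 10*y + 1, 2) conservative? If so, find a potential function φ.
Yes, F is conservative. φ = 5*y**2 + y + 2*z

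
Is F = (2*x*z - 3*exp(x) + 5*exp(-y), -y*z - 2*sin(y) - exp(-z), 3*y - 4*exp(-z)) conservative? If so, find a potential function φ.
No, ∇×F = (y + 3 - exp(-z), 2*x, 5*exp(-y)) ≠ 0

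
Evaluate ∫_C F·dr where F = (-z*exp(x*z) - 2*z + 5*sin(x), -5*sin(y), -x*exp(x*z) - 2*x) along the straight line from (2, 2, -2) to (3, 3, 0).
-9 + exp(-4)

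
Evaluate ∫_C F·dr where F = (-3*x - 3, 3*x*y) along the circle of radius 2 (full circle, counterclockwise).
0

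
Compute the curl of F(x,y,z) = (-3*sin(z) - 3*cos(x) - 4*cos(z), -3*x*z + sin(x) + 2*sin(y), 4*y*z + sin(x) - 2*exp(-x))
(3*x + 4*z, 4*sin(z) - cos(x) - 3*cos(z) - 2*exp(-x), -3*z + cos(x))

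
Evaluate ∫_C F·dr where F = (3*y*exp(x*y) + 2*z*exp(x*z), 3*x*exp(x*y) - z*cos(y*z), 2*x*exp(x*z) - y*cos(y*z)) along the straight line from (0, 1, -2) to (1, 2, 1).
-5 - 2*sin(2) + 2*E + 3*exp(2)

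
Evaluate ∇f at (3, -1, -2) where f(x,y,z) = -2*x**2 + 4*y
(-12, 4, 0)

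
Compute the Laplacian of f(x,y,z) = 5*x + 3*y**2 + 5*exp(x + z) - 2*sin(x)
10*exp(x + z) + 2*sin(x) + 6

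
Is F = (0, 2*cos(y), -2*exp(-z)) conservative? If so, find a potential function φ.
Yes, F is conservative. φ = 2*sin(y) + 2*exp(-z)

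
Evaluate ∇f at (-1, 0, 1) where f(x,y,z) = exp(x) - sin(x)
(-cos(1) + exp(-1), 0, 0)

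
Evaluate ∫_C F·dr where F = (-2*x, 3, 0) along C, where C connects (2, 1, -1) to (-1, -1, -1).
-3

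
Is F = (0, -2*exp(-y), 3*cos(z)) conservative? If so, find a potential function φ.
Yes, F is conservative. φ = 3*sin(z) + 2*exp(-y)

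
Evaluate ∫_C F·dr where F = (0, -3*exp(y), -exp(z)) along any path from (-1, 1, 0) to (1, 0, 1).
-2 + 2*E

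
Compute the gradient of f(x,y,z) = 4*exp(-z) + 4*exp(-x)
(-4*exp(-x), 0, -4*exp(-z))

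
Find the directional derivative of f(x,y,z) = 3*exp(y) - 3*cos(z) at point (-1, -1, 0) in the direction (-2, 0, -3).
0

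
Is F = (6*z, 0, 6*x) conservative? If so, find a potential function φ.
Yes, F is conservative. φ = 6*x*z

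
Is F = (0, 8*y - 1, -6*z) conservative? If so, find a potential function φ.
Yes, F is conservative. φ = 4*y**2 - y - 3*z**2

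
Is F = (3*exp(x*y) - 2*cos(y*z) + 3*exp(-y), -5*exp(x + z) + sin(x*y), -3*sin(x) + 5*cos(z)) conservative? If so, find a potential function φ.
No, ∇×F = (5*exp(x + z), 2*y*sin(y*z) + 3*cos(x), -3*x*exp(x*y) + y*cos(x*y) - 2*z*sin(y*z) - 5*exp(x + z) + 3*exp(-y)) ≠ 0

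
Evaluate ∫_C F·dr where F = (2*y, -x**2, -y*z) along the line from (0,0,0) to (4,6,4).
-40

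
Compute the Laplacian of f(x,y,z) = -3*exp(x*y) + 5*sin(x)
-3*x**2*exp(x*y) - 3*y**2*exp(x*y) - 5*sin(x)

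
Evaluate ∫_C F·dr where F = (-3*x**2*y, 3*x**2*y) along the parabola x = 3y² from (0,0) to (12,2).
-18720/7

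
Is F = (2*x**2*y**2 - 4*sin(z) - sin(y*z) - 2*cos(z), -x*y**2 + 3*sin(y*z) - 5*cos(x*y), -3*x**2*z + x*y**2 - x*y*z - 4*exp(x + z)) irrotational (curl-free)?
No, ∇×F = (2*x*y - x*z - 3*y*cos(y*z), 6*x*z - y**2 + y*z - y*cos(y*z) + 4*exp(x + z) + 2*sin(z) - 4*cos(z), -4*x**2*y - y**2 + 5*y*sin(x*y) + z*cos(y*z))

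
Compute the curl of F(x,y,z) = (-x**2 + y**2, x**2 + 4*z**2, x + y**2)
(2*y - 8*z, -1, 2*x - 2*y)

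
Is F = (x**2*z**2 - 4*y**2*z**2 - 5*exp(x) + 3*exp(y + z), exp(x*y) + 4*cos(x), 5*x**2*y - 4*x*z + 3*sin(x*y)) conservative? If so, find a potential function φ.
No, ∇×F = (x*(5*x + 3*cos(x*y)), 2*x**2*z - 10*x*y - 8*y**2*z - 3*y*cos(x*y) + 4*z + 3*exp(y + z), 8*y*z**2 + y*exp(x*y) - 3*exp(y + z) - 4*sin(x)) ≠ 0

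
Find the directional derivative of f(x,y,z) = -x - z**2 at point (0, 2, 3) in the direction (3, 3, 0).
-sqrt(2)/2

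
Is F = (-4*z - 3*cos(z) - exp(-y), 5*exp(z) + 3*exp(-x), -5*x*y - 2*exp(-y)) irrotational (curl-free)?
No, ∇×F = (-5*x - 5*exp(z) + 2*exp(-y), 5*y + 3*sin(z) - 4, -exp(-y) - 3*exp(-x))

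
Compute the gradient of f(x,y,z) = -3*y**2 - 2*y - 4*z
(0, -6*y - 2, -4)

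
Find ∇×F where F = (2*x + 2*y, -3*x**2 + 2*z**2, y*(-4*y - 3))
(-8*y - 4*z - 3, 0, -6*x - 2)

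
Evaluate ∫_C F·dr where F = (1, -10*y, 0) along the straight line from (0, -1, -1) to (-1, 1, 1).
-1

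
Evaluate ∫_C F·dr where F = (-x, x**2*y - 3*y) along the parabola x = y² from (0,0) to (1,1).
-11/6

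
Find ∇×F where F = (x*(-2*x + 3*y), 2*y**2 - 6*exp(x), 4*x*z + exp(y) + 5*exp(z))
(exp(y), -4*z, -3*x - 6*exp(x))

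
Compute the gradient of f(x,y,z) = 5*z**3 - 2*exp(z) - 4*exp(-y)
(0, 4*exp(-y), 15*z**2 - 2*exp(z))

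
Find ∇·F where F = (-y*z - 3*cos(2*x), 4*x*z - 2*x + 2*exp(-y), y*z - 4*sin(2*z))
y + 6*sin(2*x) - 8*cos(2*z) - 2*exp(-y)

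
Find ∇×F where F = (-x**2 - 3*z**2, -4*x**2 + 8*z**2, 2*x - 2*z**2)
(-16*z, -6*z - 2, -8*x)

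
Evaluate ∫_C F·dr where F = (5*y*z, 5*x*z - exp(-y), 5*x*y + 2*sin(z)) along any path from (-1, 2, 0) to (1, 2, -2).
-18 - 2*cos(2)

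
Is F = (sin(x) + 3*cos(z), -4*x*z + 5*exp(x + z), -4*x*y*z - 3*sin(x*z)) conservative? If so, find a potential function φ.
No, ∇×F = (-4*x*z + 4*x - 5*exp(x + z), 4*y*z + 3*z*cos(x*z) - 3*sin(z), -4*z + 5*exp(x + z)) ≠ 0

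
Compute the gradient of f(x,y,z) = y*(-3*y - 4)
(0, -6*y - 4, 0)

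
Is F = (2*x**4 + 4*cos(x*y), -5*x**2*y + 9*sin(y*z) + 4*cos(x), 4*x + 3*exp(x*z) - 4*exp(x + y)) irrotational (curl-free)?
No, ∇×F = (-9*y*cos(y*z) - 4*exp(x + y), -3*z*exp(x*z) + 4*exp(x + y) - 4, -10*x*y + 4*x*sin(x*y) - 4*sin(x))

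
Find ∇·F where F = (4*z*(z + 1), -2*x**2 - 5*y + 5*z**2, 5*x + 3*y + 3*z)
-2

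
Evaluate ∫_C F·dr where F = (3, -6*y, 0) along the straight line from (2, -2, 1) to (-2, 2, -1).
-12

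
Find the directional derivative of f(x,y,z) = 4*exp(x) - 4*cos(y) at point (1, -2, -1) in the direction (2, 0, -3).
8*sqrt(13)*E/13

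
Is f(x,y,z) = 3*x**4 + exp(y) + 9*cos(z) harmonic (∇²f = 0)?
No, ∇²f = 36*x**2 + exp(y) - 9*cos(z)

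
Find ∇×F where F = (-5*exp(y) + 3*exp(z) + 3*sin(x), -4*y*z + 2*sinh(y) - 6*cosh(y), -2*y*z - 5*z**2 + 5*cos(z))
(4*y - 2*z, 3*exp(z), 5*exp(y))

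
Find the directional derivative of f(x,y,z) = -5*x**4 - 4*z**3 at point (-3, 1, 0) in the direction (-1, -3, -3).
-540*sqrt(19)/19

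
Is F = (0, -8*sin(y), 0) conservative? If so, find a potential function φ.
Yes, F is conservative. φ = 8*cos(y)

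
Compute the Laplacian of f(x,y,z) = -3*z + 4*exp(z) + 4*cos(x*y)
-4*x**2*cos(x*y) - 4*y**2*cos(x*y) + 4*exp(z)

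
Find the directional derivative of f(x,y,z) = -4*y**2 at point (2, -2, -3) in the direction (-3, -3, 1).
-48*sqrt(19)/19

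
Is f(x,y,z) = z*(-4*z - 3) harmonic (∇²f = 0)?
No, ∇²f = -8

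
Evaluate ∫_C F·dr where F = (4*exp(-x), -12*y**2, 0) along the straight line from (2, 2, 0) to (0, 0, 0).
4*exp(-2) + 28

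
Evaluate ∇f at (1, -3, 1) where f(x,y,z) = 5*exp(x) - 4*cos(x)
(4*sin(1) + 5*E, 0, 0)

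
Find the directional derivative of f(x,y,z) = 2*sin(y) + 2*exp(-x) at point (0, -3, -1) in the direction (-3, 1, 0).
sqrt(10)*(cos(3) + 3)/5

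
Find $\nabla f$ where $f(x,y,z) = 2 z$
(0, 0, 2)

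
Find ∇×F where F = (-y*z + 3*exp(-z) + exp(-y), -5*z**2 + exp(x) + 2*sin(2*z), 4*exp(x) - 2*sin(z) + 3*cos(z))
(10*z - 4*cos(2*z), -y - 4*exp(x) - 3*exp(-z), z + exp(x) + exp(-y))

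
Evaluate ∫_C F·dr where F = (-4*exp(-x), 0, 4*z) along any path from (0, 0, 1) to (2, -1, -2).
4*exp(-2) + 2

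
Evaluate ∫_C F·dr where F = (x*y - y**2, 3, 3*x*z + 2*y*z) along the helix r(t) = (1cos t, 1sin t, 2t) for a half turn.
-68/3 + 8*pi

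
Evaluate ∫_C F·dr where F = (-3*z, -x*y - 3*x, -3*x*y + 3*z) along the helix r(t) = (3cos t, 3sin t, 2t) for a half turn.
-18 + 9*pi/2 + 6*pi**2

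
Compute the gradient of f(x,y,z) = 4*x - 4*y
(4, -4, 0)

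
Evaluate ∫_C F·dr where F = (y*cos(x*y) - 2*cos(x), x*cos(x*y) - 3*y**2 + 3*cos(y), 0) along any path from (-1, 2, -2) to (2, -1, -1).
-5*sin(2) - 5*sin(1) + 9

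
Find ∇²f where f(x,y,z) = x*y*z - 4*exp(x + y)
-8*exp(x + y)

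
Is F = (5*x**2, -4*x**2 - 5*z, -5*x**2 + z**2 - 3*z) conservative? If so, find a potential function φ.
No, ∇×F = (5, 10*x, -8*x) ≠ 0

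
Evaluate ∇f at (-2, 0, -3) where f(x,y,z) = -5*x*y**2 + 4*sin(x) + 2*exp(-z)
(4*cos(2), 0, -2*exp(3))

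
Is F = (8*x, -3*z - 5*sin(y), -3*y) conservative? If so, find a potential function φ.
Yes, F is conservative. φ = 4*x**2 - 3*y*z + 5*cos(y)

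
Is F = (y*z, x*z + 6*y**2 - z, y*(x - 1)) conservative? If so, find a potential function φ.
Yes, F is conservative. φ = y*(x*z + 2*y**2 - z)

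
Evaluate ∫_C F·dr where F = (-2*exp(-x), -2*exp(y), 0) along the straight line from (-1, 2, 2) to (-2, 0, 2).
-2*E - 2 + 4*exp(2)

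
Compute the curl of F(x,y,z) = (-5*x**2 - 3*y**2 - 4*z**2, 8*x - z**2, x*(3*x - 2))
(2*z, -6*x - 8*z + 2, 6*y + 8)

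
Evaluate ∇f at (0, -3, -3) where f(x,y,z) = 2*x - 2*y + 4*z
(2, -2, 4)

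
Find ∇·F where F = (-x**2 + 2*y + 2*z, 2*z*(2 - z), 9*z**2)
-2*x + 18*z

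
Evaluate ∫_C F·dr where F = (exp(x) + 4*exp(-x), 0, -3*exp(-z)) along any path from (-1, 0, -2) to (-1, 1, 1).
3*(1 - exp(3))*exp(-1)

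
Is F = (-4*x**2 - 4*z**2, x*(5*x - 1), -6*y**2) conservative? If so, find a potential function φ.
No, ∇×F = (-12*y, -8*z, 10*x - 1) ≠ 0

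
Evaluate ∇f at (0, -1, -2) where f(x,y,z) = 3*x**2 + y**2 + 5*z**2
(0, -2, -20)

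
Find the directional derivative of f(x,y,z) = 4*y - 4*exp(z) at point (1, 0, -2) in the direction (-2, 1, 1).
-2*sqrt(6)*(1 - exp(2))*exp(-2)/3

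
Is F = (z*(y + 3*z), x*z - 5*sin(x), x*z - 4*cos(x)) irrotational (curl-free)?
No, ∇×F = (-x, y + 5*z - 4*sin(x), -5*cos(x))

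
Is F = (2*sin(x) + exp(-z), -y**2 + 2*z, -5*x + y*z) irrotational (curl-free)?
No, ∇×F = (z - 2, 5 - exp(-z), 0)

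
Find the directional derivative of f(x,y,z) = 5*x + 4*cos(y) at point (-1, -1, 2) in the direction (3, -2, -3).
sqrt(22)*(15 - 8*sin(1))/22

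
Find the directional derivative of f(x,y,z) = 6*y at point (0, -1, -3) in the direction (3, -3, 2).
-9*sqrt(22)/11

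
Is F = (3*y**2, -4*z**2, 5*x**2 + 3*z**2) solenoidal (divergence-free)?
No, ∇·F = 6*z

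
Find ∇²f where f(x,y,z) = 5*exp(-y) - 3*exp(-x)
5*exp(-y) - 3*exp(-x)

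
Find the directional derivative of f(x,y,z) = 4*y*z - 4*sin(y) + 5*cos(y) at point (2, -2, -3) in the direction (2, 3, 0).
3*sqrt(13)*(-12 - 4*cos(2) + 5*sin(2))/13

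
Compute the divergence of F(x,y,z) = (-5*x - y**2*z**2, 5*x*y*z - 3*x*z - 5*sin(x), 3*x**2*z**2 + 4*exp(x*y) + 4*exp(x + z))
6*x**2*z + 5*x*z + 4*exp(x + z) - 5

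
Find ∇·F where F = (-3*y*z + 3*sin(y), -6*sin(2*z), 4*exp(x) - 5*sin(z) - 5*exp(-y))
-5*cos(z)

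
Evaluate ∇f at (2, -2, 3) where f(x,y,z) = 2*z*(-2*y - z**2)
(0, -12, -46)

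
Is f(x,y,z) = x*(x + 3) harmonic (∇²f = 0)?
No, ∇²f = 2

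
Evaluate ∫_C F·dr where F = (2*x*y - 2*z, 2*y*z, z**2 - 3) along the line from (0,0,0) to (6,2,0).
48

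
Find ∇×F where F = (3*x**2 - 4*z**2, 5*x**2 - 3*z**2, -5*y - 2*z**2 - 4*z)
(6*z - 5, -8*z, 10*x)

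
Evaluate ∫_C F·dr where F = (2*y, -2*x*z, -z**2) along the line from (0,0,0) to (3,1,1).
2/3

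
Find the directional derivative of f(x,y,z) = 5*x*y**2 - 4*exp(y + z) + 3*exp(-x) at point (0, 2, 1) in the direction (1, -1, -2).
sqrt(6)*(17 + 12*exp(3))/6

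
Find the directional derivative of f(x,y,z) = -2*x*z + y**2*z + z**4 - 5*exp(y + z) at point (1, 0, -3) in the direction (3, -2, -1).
sqrt(14)*(15 + 128*exp(3))*exp(-3)/14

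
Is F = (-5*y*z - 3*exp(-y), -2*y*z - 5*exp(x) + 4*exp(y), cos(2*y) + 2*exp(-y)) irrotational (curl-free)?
No, ∇×F = (2*y - 2*sin(2*y) - 2*exp(-y), -5*y, 5*z - 5*exp(x) - 3*exp(-y))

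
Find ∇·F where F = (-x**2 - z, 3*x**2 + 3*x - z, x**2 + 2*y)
-2*x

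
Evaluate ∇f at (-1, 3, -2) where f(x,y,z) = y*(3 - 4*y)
(0, -21, 0)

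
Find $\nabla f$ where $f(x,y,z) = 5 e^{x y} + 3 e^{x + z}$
(5*y*exp(x*y) + 3*exp(x + z), 5*x*exp(x*y), 3*exp(x + z))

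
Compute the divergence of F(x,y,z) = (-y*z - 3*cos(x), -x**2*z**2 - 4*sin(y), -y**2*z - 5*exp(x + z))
-y**2 - 5*exp(x + z) + 3*sin(x) - 4*cos(y)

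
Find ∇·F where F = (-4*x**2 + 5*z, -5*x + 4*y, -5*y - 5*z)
-8*x - 1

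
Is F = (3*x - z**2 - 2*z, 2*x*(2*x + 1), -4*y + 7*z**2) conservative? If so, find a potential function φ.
No, ∇×F = (-4, -2*z - 2, 8*x + 2) ≠ 0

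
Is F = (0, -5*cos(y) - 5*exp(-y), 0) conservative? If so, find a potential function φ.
Yes, F is conservative. φ = -5*sin(y) + 5*exp(-y)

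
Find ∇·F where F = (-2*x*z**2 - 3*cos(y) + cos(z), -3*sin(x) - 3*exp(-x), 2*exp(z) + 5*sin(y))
-2*z**2 + 2*exp(z)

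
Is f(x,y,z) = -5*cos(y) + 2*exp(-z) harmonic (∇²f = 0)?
No, ∇²f = 5*cos(y) + 2*exp(-z)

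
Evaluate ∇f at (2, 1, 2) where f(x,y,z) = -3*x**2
(-12, 0, 0)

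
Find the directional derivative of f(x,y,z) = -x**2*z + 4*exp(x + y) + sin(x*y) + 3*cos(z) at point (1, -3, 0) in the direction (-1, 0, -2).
sqrt(5)*(3*exp(2)*cos(3) - 4 + 2*exp(2))*exp(-2)/5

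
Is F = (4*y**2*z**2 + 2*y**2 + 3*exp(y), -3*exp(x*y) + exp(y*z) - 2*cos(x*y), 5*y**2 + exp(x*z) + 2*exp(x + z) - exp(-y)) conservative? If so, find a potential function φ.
No, ∇×F = (-y*exp(y*z) + 10*y + exp(-y), 8*y**2*z - z*exp(x*z) - 2*exp(x + z), -8*y*z**2 - 3*y*exp(x*y) + 2*y*sin(x*y) - 4*y - 3*exp(y)) ≠ 0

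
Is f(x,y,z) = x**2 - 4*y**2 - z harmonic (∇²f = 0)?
No, ∇²f = -6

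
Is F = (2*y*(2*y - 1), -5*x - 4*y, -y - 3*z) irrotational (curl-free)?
No, ∇×F = (-1, 0, -8*y - 3)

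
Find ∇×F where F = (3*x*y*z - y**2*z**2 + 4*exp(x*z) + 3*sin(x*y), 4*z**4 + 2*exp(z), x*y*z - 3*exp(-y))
(x*z - 16*z**3 - 2*exp(z) + 3*exp(-y), 3*x*y + 4*x*exp(x*z) - 2*y**2*z - y*z, -3*x*z - 3*x*cos(x*y) + 2*y*z**2)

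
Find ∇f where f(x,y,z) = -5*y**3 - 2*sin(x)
(-2*cos(x), -15*y**2, 0)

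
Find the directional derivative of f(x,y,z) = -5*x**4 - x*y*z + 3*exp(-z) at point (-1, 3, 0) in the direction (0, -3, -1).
0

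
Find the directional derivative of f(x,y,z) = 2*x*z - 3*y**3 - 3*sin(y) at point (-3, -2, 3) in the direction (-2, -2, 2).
sqrt(3)*(cos(2) + 8)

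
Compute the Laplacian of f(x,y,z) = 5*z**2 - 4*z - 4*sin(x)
4*sin(x) + 10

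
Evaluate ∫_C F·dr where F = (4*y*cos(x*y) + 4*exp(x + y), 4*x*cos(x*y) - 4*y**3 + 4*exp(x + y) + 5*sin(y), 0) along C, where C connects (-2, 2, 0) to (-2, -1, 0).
4*sin(4) - 5*cos(1) + 5*cos(2) + 4*exp(-3) + 4*sin(2) + 11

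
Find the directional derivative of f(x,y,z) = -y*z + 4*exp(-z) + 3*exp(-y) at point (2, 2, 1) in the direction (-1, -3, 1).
sqrt(11)*(-4*E + exp(2) + 9)*exp(-2)/11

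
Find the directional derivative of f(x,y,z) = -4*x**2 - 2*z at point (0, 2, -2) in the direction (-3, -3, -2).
2*sqrt(22)/11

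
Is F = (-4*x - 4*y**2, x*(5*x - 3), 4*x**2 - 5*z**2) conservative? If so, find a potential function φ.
No, ∇×F = (0, -8*x, 10*x + 8*y - 3) ≠ 0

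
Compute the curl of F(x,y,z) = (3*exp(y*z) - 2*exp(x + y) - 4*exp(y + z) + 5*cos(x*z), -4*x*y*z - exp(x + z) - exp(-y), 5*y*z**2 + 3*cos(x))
(4*x*y + 5*z**2 + exp(x + z), -5*x*sin(x*z) + 3*y*exp(y*z) - 4*exp(y + z) + 3*sin(x), -4*y*z - 3*z*exp(y*z) + 2*exp(x + y) - exp(x + z) + 4*exp(y + z))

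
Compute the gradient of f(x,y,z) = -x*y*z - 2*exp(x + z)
(-y*z - 2*exp(x + z), -x*z, -x*y - 2*exp(x + z))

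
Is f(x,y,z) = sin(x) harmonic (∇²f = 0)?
No, ∇²f = -sin(x)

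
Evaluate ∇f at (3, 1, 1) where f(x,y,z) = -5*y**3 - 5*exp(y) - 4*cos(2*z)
(0, -15 - 5*E, 8*sin(2))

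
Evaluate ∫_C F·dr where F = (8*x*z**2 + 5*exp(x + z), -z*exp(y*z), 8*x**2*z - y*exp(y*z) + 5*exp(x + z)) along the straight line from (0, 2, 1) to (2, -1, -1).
-E + exp(2) + 16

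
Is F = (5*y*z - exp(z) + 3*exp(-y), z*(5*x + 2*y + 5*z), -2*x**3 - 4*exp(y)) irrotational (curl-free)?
No, ∇×F = (-5*x - 2*y - 10*z - 4*exp(y), 6*x**2 + 5*y - exp(z), 3*exp(-y))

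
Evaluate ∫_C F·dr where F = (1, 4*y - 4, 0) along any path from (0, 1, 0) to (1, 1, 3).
1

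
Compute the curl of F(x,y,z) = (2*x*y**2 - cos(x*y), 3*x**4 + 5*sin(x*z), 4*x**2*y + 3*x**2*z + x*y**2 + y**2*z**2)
(4*x**2 + 2*x*y - 5*x*cos(x*z) + 2*y*z**2, -8*x*y - 6*x*z - y**2, 12*x**3 - 4*x*y - x*sin(x*y) + 5*z*cos(x*z))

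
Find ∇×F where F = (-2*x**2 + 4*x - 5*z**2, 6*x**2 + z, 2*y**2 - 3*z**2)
(4*y - 1, -10*z, 12*x)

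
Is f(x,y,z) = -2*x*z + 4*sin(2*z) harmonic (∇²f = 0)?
No, ∇²f = -16*sin(2*z)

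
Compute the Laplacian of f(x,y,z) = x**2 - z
2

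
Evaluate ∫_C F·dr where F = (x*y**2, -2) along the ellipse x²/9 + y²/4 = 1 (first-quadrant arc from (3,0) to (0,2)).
-13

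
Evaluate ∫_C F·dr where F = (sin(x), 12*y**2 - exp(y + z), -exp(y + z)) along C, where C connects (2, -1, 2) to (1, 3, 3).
-exp(6) - cos(1) + cos(2) + E + 112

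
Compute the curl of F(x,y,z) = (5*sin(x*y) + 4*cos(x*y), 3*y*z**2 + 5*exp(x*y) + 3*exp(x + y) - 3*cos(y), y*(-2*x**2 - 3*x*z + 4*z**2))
(-2*x**2 - 3*x*z - 6*y*z + 4*z**2, y*(4*x + 3*z), 4*x*sin(x*y) - 5*x*cos(x*y) + 5*y*exp(x*y) + 3*exp(x + y))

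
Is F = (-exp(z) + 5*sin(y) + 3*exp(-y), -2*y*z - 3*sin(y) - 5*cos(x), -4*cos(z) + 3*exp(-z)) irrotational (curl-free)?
No, ∇×F = (2*y, -exp(z), 5*sin(x) - 5*cos(y) + 3*exp(-y))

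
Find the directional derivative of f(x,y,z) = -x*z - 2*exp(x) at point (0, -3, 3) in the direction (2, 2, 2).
-5*sqrt(3)/3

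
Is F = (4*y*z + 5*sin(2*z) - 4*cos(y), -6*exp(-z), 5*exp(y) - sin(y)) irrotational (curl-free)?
No, ∇×F = (5*exp(y) - cos(y) - 6*exp(-z), 4*y + 10*cos(2*z), -4*z - 4*sin(y))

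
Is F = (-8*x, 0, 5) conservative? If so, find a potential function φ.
Yes, F is conservative. φ = -4*x**2 + 5*z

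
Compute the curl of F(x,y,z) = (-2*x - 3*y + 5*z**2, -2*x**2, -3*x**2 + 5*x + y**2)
(2*y, 6*x + 10*z - 5, 3 - 4*x)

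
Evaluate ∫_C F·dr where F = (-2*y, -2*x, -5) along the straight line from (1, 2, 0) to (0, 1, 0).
4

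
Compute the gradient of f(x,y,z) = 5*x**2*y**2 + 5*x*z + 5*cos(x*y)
(10*x*y**2 - 5*y*sin(x*y) + 5*z, 5*x*(2*x*y - sin(x*y)), 5*x)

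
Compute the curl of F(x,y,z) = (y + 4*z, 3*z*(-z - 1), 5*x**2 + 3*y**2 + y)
(6*y + 6*z + 4, 4 - 10*x, -1)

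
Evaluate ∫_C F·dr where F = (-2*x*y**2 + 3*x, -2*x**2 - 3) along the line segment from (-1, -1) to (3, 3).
-176/3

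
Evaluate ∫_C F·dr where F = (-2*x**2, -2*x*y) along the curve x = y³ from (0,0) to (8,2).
-5312/15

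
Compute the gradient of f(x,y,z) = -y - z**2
(0, -1, -2*z)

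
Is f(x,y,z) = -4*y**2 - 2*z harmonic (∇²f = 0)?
No, ∇²f = -8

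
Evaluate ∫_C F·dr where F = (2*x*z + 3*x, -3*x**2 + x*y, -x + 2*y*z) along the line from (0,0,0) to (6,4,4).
206/3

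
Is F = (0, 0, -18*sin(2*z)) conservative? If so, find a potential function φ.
Yes, F is conservative. φ = 9*cos(2*z)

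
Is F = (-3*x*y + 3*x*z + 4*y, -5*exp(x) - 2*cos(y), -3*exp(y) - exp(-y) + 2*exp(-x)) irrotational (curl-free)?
No, ∇×F = (-3*exp(y) + exp(-y), 3*x + 2*exp(-x), 3*x - 5*exp(x) - 4)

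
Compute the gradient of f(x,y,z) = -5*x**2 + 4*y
(-10*x, 4, 0)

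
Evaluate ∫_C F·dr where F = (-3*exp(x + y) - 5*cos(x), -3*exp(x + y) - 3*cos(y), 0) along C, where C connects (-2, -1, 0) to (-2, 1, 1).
-6*sin(1) - 3*exp(-1) + 3*exp(-3)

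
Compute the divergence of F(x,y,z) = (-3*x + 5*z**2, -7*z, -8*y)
-3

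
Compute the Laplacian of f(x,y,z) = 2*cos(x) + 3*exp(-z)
-2*cos(x) + 3*exp(-z)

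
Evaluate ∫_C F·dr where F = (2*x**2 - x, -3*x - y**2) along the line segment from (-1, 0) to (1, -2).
4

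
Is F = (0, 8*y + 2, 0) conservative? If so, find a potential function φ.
Yes, F is conservative. φ = 2*y*(2*y + 1)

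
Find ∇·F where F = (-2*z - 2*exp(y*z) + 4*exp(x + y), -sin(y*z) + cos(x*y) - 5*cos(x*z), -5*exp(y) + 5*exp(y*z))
-x*sin(x*y) + 5*y*exp(y*z) - z*cos(y*z) + 4*exp(x + y)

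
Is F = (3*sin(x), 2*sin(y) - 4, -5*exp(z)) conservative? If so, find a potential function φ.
Yes, F is conservative. φ = -4*y - 5*exp(z) - 3*cos(x) - 2*cos(y)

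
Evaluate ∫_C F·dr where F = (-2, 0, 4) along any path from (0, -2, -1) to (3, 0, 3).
10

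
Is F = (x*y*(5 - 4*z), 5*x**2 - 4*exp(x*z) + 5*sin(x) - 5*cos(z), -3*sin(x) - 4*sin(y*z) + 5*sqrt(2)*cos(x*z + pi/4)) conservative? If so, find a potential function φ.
No, ∇×F = (4*x*exp(x*z) - 4*z*cos(y*z) - 5*sin(z), -4*x*y + 5*sqrt(2)*z*sin(x*z + pi/4) + 3*cos(x), 4*x*z + 5*x - 4*z*exp(x*z) + 5*cos(x)) ≠ 0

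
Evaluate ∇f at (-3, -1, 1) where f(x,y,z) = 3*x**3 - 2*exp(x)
(81 - 2*exp(-3), 0, 0)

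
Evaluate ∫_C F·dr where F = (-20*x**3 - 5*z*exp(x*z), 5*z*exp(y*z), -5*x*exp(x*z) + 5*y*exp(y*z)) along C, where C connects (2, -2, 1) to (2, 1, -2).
-(5 - 5*exp(6))*exp(-4)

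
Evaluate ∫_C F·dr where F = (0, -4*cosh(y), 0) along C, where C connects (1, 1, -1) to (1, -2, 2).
4*sinh(1) + 4*sinh(2)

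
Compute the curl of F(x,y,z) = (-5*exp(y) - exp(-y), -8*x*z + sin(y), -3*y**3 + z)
(8*x - 9*y**2, 0, -8*z + 5*exp(y) - exp(-y))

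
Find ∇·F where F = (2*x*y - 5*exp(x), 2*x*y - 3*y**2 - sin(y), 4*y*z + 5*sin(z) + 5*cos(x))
2*x - 5*exp(x) - cos(y) + 5*cos(z)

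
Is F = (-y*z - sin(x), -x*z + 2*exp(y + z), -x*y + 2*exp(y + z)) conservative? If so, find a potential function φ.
Yes, F is conservative. φ = -x*y*z + 2*exp(y + z) + cos(x)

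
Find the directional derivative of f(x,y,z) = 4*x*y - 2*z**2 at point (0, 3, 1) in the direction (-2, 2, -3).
-12*sqrt(17)/17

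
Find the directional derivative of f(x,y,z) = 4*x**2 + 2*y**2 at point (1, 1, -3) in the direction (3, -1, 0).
2*sqrt(10)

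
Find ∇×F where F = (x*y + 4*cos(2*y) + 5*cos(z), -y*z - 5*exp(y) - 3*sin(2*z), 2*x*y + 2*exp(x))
(2*x + y + 6*cos(2*z), -2*y - 2*exp(x) - 5*sin(z), -x + 8*sin(2*y))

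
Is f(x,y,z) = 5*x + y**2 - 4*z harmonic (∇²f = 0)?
No, ∇²f = 2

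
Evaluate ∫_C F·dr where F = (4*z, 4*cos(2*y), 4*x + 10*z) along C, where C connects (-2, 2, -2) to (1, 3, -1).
-35 + 2*sin(6) - 2*sin(4)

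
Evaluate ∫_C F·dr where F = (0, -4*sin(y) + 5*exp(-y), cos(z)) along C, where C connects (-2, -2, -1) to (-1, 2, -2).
-sin(2) - 5*exp(-2) + sin(1) + 5*exp(2)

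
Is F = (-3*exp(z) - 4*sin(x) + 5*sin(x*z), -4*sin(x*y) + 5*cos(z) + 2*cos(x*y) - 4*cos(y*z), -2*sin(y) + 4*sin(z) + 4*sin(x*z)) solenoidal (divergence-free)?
No, ∇·F = -2*x*sin(x*y) - 4*x*cos(x*y) + 4*x*cos(x*z) + 4*z*sin(y*z) + 5*z*cos(x*z) - 4*cos(x) + 4*cos(z)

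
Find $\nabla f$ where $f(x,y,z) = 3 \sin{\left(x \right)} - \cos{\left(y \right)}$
(3*cos(x), sin(y), 0)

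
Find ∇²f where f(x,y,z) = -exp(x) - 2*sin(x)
-exp(x) + 2*sin(x)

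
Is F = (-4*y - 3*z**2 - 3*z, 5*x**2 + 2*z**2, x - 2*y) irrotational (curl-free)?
No, ∇×F = (-4*z - 2, -6*z - 4, 10*x + 4)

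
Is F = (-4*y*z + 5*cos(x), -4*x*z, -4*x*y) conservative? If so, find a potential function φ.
Yes, F is conservative. φ = -4*x*y*z + 5*sin(x)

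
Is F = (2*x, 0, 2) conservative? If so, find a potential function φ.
Yes, F is conservative. φ = x**2 + 2*z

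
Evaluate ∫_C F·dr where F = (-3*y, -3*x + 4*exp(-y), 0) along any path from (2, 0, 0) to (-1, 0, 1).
0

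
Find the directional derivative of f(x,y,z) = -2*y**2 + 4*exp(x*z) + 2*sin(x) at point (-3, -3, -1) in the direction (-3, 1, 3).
6*sqrt(19)*(-4*exp(3) - cos(3) + 2)/19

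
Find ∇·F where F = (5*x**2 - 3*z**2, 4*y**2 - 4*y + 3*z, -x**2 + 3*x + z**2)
10*x + 8*y + 2*z - 4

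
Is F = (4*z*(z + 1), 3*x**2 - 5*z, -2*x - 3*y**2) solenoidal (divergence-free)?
Yes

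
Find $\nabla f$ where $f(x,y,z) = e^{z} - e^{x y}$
(-y*exp(x*y), -x*exp(x*y), exp(z))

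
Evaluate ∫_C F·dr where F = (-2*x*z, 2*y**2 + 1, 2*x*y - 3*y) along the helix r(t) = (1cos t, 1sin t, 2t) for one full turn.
-2*pi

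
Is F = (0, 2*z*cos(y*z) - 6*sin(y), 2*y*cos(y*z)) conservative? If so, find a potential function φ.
Yes, F is conservative. φ = 2*sin(y*z) + 6*cos(y)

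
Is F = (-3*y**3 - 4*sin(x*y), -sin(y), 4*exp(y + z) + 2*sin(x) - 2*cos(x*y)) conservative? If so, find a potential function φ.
No, ∇×F = (2*x*sin(x*y) + 4*exp(y + z), -2*y*sin(x*y) - 2*cos(x), 4*x*cos(x*y) + 9*y**2) ≠ 0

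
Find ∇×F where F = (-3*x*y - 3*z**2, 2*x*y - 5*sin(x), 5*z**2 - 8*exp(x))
(0, -6*z + 8*exp(x), 3*x + 2*y - 5*cos(x))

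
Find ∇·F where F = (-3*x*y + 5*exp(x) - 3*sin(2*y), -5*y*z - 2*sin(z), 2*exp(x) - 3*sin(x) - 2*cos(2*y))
-3*y - 5*z + 5*exp(x)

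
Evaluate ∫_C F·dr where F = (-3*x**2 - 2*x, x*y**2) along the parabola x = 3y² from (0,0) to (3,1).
-177/5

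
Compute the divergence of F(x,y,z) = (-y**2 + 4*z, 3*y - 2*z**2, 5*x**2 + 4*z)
7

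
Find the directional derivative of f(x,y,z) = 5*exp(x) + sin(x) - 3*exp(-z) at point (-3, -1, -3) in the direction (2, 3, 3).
sqrt(22)*(2*exp(3)*cos(3) + 10 + 9*exp(6))*exp(-3)/22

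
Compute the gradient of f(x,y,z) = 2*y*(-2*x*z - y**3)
(-4*y*z, -4*x*z - 8*y**3, -4*x*y)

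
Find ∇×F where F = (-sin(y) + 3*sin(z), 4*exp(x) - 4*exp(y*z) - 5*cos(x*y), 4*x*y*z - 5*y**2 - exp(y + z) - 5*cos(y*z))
(4*x*z + 4*y*exp(y*z) - 10*y + 5*z*sin(y*z) - exp(y + z), -4*y*z + 3*cos(z), 5*y*sin(x*y) + 4*exp(x) + cos(y))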